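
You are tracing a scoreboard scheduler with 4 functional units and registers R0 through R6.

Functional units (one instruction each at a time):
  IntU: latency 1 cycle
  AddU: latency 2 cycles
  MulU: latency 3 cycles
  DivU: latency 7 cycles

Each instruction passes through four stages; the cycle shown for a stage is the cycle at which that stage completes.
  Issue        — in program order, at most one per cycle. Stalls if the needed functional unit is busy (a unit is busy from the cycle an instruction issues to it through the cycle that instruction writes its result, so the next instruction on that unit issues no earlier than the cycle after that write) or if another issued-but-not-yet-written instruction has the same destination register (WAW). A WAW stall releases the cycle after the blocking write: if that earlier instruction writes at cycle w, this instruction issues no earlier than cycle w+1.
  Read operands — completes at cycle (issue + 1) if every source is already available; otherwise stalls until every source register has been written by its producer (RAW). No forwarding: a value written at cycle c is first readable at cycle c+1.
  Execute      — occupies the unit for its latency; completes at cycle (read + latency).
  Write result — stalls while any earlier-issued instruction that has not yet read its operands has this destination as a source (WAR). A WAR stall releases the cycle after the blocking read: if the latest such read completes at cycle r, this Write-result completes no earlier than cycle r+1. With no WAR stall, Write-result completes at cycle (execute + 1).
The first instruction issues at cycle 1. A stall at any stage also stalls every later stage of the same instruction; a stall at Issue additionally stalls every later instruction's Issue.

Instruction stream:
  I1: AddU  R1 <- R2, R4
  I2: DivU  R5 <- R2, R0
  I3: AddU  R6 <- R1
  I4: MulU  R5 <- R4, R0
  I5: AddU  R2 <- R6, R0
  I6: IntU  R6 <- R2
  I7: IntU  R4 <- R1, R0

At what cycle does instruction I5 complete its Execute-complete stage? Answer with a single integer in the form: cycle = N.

[1] I1 issues→AddU
[2] I1 reads, I2 issues→DivU
[3] I2 reads
[4] I1 exec-done
[5] I1 writes R1
[6] I3 issues→AddU
[7] I3 reads
[9] I3 exec-done
[10] I2 exec-done, I3 writes R6
[11] I2 writes R5
[12] I4 issues→MulU
[13] I4 reads, I5 issues→AddU
[14] I5 reads, I6 issues→IntU
[16] I4 exec-done, I5 exec-done
[17] I4 writes R5, I5 writes R2
[18] I6 reads
[19] I6 exec-done
[20] I6 writes R6
[21] I7 issues→IntU
[22] I7 reads
[23] I7 exec-done
[24] I7 writes R4

cycle = 16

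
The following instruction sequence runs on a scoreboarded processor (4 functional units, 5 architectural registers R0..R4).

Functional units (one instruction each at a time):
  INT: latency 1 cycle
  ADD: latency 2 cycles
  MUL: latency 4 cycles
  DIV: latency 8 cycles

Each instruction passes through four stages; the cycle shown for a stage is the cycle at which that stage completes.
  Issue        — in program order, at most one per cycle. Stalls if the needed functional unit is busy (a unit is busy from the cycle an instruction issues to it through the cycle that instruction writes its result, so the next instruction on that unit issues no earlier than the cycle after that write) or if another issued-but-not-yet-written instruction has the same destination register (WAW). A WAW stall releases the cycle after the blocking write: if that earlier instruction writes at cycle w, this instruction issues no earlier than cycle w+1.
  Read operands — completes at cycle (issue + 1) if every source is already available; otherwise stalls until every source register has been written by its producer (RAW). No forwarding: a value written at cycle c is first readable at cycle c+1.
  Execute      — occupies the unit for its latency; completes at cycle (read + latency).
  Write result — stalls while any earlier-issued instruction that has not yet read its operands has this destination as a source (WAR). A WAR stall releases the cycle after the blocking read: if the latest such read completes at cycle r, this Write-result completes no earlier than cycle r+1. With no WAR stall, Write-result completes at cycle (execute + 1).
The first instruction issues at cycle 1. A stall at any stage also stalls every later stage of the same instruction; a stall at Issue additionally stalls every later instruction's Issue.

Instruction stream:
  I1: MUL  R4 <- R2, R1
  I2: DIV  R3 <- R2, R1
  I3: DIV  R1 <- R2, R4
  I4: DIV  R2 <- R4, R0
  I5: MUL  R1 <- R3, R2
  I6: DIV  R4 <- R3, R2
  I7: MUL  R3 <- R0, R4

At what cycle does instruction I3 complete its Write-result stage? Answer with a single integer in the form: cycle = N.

cycle = 23

cycle 1: issue I1 (MUL)
cycle 2: I1 read-ops · issue I2 (DIV)
cycle 3: I2 read-ops
cycle 6: I1 finished on MUL
cycle 7: I1→R4
cycle 11: I2 finished on DIV
cycle 12: I2→R3
cycle 13: issue I3 (DIV)
cycle 14: I3 read-ops
cycle 22: I3 finished on DIV
cycle 23: I3→R1
cycle 24: issue I4 (DIV)
cycle 25: I4 read-ops · issue I5 (MUL)
cycle 33: I4 finished on DIV
cycle 34: I4→R2
cycle 35: I5 read-ops · issue I6 (DIV)
cycle 36: I6 read-ops
cycle 39: I5 finished on MUL
cycle 40: I5→R1
cycle 41: issue I7 (MUL)
cycle 44: I6 finished on DIV
cycle 45: I6→R4
cycle 46: I7 read-ops
cycle 50: I7 finished on MUL
cycle 51: I7→R3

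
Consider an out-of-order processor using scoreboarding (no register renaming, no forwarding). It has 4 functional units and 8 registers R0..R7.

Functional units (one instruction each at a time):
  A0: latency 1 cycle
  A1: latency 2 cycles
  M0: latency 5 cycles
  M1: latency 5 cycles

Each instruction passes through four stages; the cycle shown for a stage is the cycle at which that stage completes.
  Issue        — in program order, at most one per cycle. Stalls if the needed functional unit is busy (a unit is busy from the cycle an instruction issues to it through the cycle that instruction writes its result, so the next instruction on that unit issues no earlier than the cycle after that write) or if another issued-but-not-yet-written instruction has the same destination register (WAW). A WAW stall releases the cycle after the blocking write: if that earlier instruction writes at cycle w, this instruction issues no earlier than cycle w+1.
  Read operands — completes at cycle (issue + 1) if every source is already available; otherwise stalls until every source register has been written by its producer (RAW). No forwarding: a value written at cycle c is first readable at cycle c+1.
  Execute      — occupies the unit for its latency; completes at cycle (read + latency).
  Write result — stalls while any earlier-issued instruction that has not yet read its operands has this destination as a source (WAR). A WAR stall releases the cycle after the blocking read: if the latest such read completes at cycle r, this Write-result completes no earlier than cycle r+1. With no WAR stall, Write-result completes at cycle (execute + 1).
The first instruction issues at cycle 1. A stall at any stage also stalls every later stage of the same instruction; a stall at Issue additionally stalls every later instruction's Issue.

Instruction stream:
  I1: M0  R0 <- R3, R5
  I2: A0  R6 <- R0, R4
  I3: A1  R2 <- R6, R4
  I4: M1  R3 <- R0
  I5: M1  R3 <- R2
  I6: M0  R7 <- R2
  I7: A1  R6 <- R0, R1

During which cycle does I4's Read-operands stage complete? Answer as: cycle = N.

cycle = 9

  I1 | 1 | 2 | 7 | 8
  I2 | 2 | 9 | 10 | 11   RAW R0: wait I1 write@8
  I3 | 3 | 12 | 14 | 15   RAW R6: wait I2 write@11
  I4 | 4 | 9 | 14 | 15   RAW R0: wait I1 write@8
  I5 | 16 | 17 | 22 | 23   struct: M1 busy until I4 writes@15
  I6 | 17 | 18 | 23 | 24
  I7 | 18 | 19 | 21 | 22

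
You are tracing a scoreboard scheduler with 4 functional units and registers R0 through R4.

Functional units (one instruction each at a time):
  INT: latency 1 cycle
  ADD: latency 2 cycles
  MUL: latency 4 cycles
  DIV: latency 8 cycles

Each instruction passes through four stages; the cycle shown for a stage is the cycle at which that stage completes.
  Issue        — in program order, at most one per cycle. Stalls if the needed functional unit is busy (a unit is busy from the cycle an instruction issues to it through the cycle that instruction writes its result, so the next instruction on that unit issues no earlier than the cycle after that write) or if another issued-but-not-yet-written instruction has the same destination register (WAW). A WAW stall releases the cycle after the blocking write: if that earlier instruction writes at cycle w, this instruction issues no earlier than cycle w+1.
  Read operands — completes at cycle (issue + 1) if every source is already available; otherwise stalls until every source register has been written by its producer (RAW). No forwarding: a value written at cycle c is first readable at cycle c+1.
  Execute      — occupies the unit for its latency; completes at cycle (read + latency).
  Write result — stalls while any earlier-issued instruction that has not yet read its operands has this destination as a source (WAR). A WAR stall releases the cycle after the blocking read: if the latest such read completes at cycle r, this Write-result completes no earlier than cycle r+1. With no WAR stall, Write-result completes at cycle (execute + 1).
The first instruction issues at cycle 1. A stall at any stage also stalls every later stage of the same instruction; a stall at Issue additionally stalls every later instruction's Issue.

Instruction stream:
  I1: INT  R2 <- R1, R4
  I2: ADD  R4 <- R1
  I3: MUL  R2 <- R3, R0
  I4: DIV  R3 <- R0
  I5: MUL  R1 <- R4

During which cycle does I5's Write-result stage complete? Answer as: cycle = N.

t=1  issue I1 (INT)
t=2  I1 read-ops; issue I2 (ADD)
t=3  I1 finished on INT; I2 read-ops
t=4  I1→R2
t=5  I2 finished on ADD; issue I3 (MUL)
t=6  I2→R4; I3 read-ops; issue I4 (DIV)
t=7  I4 read-ops
t=10  I3 finished on MUL
t=11  I3→R2
t=12  issue I5 (MUL)
t=13  I5 read-ops
t=15  I4 finished on DIV
t=16  I4→R3
t=17  I5 finished on MUL
t=18  I5→R1

cycle = 18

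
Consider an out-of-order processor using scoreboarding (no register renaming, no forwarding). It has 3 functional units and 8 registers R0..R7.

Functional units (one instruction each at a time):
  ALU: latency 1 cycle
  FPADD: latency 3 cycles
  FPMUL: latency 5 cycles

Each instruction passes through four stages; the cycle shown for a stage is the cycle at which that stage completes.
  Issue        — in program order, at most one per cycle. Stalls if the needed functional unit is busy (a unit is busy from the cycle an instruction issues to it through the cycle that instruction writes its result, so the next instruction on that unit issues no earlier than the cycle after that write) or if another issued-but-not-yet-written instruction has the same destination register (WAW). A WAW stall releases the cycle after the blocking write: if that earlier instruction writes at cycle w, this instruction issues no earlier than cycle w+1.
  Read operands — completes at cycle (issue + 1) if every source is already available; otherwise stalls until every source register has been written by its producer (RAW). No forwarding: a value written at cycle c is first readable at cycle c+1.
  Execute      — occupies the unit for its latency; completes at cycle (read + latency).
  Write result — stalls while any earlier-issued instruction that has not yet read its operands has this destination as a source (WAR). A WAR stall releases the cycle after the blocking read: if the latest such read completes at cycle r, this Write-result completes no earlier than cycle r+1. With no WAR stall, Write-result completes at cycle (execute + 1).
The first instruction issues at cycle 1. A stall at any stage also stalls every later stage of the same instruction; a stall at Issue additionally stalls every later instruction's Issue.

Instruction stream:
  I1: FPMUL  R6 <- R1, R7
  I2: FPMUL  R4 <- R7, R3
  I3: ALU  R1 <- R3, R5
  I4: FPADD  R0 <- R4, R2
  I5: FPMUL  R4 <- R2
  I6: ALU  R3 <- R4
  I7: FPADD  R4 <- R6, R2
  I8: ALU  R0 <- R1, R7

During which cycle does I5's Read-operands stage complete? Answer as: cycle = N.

I1  is:1  ro:2  ex:7  wr:8
I2  is:9  ro:10  ex:15  wr:16  — struct: FPMUL busy until I1 writes@8
I3  is:10  ro:11  ex:12  wr:13
I4  is:11  ro:17  ex:20  wr:21  — RAW R4: wait I2 write@16
I5  is:17  ro:18  ex:23  wr:24  — struct: FPMUL busy until I2 writes@16
I6  is:18  ro:25  ex:26  wr:27  — RAW R4: wait I5 write@24
I7  is:25  ro:26  ex:29  wr:30  — WAW R4: wait I5 write@24
I8  is:28  ro:29  ex:30  wr:31  — struct: ALU busy until I6 writes@27

cycle = 18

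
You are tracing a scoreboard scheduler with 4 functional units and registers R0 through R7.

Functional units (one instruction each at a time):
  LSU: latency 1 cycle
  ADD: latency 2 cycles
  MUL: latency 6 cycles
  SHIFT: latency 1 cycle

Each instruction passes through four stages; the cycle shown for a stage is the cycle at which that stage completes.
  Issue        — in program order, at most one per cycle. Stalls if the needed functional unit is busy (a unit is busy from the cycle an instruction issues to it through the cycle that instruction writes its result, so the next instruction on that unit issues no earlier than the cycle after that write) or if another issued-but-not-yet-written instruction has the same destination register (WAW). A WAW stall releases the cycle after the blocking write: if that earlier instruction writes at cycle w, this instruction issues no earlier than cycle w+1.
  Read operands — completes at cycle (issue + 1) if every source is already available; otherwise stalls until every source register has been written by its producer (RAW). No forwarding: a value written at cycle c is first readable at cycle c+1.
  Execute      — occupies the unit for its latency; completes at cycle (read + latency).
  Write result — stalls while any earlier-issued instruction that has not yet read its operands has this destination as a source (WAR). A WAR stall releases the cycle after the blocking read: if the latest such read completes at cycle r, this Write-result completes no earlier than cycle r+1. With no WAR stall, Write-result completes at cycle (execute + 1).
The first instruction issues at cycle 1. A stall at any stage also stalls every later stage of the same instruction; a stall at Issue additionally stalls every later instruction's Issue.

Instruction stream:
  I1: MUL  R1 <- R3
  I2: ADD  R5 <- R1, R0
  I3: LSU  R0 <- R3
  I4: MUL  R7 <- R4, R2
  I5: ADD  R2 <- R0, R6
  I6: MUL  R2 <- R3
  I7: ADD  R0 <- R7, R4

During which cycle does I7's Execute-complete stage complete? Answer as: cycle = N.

cycle = 23

[1] issue I1 (MUL)
[2] I1 read-ops · issue I2 (ADD)
[3] issue I3 (LSU)
[4] I3 read-ops
[5] I3 finished on LSU
[8] I1 finished on MUL
[9] I1→R1
[10] I2 read-ops · issue I4 (MUL)
[11] I3→R0 · I4 read-ops
[12] I2 finished on ADD
[13] I2→R5
[14] issue I5 (ADD)
[15] I5 read-ops
[17] I4 finished on MUL · I5 finished on ADD
[18] I4→R7 · I5→R2
[19] issue I6 (MUL)
[20] I6 read-ops · issue I7 (ADD)
[21] I7 read-ops
[23] I7 finished on ADD
[24] I7→R0
[26] I6 finished on MUL
[27] I6→R2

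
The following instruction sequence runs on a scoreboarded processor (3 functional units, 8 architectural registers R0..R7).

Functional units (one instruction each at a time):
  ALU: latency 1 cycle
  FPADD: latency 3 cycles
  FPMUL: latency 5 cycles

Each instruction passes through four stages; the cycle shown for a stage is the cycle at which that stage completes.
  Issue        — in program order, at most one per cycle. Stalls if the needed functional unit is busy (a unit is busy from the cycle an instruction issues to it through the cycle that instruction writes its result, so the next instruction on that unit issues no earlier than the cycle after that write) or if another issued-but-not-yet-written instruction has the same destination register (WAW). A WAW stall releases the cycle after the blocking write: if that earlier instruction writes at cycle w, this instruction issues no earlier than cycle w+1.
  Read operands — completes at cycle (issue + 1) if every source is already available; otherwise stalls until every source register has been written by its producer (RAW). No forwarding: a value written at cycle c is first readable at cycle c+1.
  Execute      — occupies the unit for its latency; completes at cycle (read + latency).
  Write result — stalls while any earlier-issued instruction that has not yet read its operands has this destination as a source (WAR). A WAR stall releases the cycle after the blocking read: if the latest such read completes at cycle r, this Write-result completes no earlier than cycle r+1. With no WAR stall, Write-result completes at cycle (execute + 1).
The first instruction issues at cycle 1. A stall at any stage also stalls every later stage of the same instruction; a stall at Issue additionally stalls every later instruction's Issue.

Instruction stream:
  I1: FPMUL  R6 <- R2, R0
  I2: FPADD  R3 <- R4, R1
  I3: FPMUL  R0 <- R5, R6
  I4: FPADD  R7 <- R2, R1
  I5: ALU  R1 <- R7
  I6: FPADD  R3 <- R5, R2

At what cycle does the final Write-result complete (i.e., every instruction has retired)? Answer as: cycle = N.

c1: issue I1 (FPMUL)
c2: I1 read-ops | issue I2 (FPADD)
c3: I2 read-ops
c6: I2 finished on FPADD
c7: I1 finished on FPMUL | I2→R3
c8: I1→R6
c9: issue I3 (FPMUL)
c10: I3 read-ops | issue I4 (FPADD)
c11: I4 read-ops | issue I5 (ALU)
c14: I4 finished on FPADD
c15: I3 finished on FPMUL | I4→R7
c16: I3→R0 | I5 read-ops | issue I6 (FPADD)
c17: I5 finished on ALU | I6 read-ops
c18: I5→R1
c20: I6 finished on FPADD
c21: I6→R3

cycle = 21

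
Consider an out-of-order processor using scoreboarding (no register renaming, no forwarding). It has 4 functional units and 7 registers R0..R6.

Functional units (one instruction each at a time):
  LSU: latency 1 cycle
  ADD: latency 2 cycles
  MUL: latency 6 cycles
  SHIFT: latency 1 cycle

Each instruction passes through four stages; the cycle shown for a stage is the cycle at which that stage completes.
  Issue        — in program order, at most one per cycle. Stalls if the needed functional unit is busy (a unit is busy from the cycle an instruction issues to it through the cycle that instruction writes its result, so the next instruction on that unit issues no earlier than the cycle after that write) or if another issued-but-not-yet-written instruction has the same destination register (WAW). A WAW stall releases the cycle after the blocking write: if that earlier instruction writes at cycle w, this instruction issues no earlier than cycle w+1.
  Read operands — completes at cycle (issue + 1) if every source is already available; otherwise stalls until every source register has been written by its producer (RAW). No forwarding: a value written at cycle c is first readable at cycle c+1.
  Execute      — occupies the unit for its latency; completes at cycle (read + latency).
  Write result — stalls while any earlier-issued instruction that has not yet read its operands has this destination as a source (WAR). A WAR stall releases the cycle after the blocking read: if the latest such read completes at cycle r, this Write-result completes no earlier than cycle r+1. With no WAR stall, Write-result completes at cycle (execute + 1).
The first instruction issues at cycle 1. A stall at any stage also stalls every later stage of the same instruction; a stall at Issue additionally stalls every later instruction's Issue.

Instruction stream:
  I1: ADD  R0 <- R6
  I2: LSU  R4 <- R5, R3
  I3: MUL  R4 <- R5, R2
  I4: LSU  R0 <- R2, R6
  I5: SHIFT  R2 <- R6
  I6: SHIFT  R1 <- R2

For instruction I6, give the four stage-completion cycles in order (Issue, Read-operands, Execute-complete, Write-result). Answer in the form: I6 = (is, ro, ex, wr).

I6 = (12, 13, 14, 15)

cycle 1: issue I1 (ADD)
cycle 2: I1 read-ops, issue I2 (LSU)
cycle 3: I2 read-ops
cycle 4: I1 finished on ADD, I2 finished on LSU
cycle 5: I1→R0, I2→R4
cycle 6: issue I3 (MUL)
cycle 7: I3 read-ops, issue I4 (LSU)
cycle 8: I4 read-ops, issue I5 (SHIFT)
cycle 9: I4 finished on LSU, I5 read-ops
cycle 10: I4→R0, I5 finished on SHIFT
cycle 11: I5→R2
cycle 12: issue I6 (SHIFT)
cycle 13: I3 finished on MUL, I6 read-ops
cycle 14: I3→R4, I6 finished on SHIFT
cycle 15: I6→R1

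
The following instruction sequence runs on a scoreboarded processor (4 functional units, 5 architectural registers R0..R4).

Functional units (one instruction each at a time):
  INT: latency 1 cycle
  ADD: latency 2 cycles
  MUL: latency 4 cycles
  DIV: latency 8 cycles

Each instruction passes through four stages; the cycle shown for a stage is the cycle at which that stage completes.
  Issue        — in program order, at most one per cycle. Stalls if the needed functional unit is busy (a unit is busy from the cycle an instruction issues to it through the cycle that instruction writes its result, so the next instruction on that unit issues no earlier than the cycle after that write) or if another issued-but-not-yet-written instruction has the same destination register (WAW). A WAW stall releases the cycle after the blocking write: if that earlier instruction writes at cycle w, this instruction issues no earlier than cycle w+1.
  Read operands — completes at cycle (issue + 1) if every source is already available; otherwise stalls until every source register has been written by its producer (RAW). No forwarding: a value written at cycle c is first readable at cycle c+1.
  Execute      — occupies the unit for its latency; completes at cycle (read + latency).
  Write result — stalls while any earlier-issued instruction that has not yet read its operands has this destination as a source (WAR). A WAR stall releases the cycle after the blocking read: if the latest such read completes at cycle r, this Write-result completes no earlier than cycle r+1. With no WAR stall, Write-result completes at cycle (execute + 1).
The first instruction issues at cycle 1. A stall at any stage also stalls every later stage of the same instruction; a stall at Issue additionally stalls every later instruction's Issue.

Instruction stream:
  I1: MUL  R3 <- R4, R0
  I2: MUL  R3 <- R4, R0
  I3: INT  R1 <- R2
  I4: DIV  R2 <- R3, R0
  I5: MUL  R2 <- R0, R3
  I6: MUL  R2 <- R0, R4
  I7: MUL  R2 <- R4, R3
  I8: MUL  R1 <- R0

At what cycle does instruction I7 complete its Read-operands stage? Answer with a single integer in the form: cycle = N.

cycle = 40

I1  is:1  ro:2  ex:6  wr:7
I2  is:8  ro:9  ex:13  wr:14  — struct: MUL busy until I1 writes@7
I3  is:9  ro:10  ex:11  wr:12
I4  is:10  ro:15  ex:23  wr:24  — RAW R3: wait I2 write@14
I5  is:25  ro:26  ex:30  wr:31  — WAW R2: wait I4 write@24
I6  is:32  ro:33  ex:37  wr:38  — struct: MUL busy until I5 writes@31
I7  is:39  ro:40  ex:44  wr:45  — struct: MUL busy until I6 writes@38
I8  is:46  ro:47  ex:51  wr:52  — struct: MUL busy until I7 writes@45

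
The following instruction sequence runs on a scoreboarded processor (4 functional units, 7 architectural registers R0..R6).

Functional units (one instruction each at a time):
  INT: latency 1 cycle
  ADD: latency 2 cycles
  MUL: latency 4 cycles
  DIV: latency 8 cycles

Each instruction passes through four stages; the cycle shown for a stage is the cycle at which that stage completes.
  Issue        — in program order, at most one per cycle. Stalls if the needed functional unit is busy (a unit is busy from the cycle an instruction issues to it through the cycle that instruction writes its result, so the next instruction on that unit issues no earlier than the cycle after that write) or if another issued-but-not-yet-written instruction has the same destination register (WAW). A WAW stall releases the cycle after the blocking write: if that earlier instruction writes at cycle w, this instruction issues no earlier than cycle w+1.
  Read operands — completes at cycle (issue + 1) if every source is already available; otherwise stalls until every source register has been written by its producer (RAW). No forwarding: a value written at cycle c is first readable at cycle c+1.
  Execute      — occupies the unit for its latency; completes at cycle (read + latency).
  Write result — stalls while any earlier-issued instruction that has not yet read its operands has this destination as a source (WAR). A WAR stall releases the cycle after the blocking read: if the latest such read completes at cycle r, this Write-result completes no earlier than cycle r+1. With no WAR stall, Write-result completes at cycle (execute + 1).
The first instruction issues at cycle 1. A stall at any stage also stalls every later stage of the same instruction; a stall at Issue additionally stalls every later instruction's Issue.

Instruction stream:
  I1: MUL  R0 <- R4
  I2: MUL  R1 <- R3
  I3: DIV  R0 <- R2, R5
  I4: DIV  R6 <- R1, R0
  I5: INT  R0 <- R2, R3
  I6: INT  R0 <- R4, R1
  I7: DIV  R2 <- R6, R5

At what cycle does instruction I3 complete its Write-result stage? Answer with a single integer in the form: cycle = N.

cycle = 19

I1  is:1  ro:2  ex:6  wr:7
I2  is:8  ro:9  ex:13  wr:14  — struct: MUL busy until I1 writes@7
I3  is:9  ro:10  ex:18  wr:19
I4  is:20  ro:21  ex:29  wr:30  — struct: DIV busy until I3 writes@19
I5  is:21  ro:22  ex:23  wr:24
I6  is:25  ro:26  ex:27  wr:28  — struct: INT busy until I5 writes@24
I7  is:31  ro:32  ex:40  wr:41  — struct: DIV busy until I4 writes@30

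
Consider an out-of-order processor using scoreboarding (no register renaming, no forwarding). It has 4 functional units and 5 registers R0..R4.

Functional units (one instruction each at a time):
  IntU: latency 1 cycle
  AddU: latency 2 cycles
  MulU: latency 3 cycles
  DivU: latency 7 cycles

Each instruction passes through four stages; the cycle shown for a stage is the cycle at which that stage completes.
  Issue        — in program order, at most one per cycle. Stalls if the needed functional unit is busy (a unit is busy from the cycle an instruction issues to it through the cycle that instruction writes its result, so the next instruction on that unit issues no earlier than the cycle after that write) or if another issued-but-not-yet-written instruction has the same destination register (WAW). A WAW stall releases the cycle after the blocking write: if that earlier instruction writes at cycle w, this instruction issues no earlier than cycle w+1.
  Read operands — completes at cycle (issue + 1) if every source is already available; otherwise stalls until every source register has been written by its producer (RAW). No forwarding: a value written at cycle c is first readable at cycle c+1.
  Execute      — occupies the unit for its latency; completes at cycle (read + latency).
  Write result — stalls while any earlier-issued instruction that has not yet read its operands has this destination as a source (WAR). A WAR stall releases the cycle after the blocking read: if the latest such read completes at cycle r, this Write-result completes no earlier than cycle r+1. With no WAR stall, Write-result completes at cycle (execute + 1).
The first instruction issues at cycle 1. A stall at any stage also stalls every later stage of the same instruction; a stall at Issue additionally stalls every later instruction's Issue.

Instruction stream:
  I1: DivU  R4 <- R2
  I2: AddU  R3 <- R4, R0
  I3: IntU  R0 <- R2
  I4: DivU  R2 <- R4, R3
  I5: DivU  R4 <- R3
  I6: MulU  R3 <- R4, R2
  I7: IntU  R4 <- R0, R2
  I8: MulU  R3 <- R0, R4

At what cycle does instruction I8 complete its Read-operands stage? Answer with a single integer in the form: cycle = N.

cycle = 40

  I1 | 1 | 2 | 9 | 10
  I2 | 2 | 11 | 13 | 14   RAW R4: wait I1 write@10
  I3 | 3 | 4 | 5 | 12   WAR R0: wait I2 read@11
  I4 | 11 | 15 | 22 | 23   struct: DivU busy until I1 writes@10 · RAW R3: wait I2 write@14
  I5 | 24 | 25 | 32 | 33   struct: DivU busy until I4 writes@23
  I6 | 25 | 34 | 37 | 38   RAW R4: wait I5 write@33
  I7 | 34 | 35 | 36 | 37   WAW R4: wait I5 write@33
  I8 | 39 | 40 | 43 | 44   struct: MulU busy until I6 writes@38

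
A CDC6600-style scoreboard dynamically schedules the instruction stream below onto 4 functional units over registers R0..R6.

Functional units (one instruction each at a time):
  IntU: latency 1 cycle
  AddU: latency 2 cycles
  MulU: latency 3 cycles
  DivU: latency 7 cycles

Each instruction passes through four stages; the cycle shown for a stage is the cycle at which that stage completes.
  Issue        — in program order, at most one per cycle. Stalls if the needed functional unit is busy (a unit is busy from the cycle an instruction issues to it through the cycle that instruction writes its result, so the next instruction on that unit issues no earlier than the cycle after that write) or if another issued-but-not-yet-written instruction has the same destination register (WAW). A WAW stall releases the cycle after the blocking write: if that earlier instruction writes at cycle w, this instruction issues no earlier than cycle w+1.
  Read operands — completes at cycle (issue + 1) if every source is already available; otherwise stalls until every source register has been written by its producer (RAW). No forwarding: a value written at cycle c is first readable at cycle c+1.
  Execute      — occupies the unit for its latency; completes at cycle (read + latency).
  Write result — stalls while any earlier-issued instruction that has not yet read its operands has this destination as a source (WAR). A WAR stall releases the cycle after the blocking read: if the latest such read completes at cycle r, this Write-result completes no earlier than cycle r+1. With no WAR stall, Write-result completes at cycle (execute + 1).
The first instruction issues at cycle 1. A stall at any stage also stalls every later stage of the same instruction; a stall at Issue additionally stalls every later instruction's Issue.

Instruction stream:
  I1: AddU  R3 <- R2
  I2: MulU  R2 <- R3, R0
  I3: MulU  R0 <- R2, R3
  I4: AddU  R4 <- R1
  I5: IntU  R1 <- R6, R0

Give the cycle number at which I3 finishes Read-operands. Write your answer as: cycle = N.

cycle = 12

c1: issue I1 (AddU)
c2: I1 read-ops; issue I2 (MulU)
c4: I1 finished on AddU
c5: I1→R3
c6: I2 read-ops
c9: I2 finished on MulU
c10: I2→R2
c11: issue I3 (MulU)
c12: I3 read-ops; issue I4 (AddU)
c13: I4 read-ops; issue I5 (IntU)
c15: I3 finished on MulU; I4 finished on AddU
c16: I3→R0; I4→R4
c17: I5 read-ops
c18: I5 finished on IntU
c19: I5→R1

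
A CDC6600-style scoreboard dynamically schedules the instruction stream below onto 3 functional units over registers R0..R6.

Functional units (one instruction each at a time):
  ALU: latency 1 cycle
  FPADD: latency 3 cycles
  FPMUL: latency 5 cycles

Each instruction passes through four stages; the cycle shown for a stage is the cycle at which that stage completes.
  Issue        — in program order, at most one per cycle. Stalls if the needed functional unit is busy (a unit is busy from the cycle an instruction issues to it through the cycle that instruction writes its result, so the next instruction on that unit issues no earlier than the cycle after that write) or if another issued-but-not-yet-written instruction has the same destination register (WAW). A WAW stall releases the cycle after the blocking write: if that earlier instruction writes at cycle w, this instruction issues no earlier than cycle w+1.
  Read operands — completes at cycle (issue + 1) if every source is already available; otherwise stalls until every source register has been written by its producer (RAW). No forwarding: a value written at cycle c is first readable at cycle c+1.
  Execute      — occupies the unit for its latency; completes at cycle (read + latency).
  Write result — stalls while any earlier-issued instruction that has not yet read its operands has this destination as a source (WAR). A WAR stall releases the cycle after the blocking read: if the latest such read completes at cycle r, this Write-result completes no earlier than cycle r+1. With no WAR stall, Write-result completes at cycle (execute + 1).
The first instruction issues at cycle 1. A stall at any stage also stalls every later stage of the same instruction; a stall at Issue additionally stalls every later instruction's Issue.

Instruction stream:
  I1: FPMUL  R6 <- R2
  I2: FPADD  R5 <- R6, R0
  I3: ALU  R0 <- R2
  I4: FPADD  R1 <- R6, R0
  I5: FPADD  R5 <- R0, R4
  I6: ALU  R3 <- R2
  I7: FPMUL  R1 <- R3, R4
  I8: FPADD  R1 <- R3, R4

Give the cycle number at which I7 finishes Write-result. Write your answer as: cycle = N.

1) issue 1, read 2, done 7, write 8
2) issue 2, read 9, done 12, write 13  <RAW R6: wait I1 write@8>
3) issue 3, read 4, done 5, write 10  <WAR R0: wait I2 read@9>
4) issue 14, read 15, done 18, write 19  <struct: FPADD busy until I2 writes@13>
5) issue 20, read 21, done 24, write 25  <struct: FPADD busy until I4 writes@19>
6) issue 21, read 22, done 23, write 24
7) issue 22, read 25, done 30, write 31  <RAW R3: wait I6 write@24>
8) issue 32, read 33, done 36, write 37  <WAW R1: wait I7 write@31>

cycle = 31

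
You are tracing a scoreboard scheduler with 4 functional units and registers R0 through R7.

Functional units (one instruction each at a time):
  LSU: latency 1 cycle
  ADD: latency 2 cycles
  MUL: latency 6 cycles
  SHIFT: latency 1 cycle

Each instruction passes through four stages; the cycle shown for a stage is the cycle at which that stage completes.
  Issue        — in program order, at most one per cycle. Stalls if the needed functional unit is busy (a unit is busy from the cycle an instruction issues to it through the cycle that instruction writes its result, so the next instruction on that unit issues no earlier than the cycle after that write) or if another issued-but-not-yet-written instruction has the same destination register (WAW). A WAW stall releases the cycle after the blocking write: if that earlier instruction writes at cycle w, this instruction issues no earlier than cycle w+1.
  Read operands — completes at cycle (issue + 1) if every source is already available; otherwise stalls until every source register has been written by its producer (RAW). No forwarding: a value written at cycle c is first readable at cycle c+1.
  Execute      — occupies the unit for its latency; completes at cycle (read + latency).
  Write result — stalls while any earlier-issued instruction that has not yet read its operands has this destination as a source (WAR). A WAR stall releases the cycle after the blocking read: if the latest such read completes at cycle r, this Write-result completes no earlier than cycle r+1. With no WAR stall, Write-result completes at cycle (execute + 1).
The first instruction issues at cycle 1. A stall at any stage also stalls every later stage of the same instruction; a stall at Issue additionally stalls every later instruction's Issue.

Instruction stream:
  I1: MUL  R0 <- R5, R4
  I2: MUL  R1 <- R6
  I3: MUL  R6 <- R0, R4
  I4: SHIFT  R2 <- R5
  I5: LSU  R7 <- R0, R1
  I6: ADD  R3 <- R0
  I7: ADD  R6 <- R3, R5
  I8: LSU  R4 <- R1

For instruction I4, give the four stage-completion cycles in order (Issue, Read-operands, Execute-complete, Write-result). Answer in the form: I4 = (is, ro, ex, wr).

t=1  I1 issues→MUL
t=2  I1 reads
t=8  I1 exec-done
t=9  I1 writes R0
t=10  I2 issues→MUL
t=11  I2 reads
t=17  I2 exec-done
t=18  I2 writes R1
t=19  I3 issues→MUL
t=20  I3 reads · I4 issues→SHIFT
t=21  I4 reads · I5 issues→LSU
t=22  I4 exec-done · I5 reads · I6 issues→ADD
t=23  I4 writes R2 · I5 exec-done · I6 reads
t=24  I5 writes R7
t=25  I6 exec-done
t=26  I3 exec-done · I6 writes R3
t=27  I3 writes R6
t=28  I7 issues→ADD
t=29  I7 reads · I8 issues→LSU
t=30  I8 reads
t=31  I7 exec-done · I8 exec-done
t=32  I7 writes R6 · I8 writes R4

I4 = (20, 21, 22, 23)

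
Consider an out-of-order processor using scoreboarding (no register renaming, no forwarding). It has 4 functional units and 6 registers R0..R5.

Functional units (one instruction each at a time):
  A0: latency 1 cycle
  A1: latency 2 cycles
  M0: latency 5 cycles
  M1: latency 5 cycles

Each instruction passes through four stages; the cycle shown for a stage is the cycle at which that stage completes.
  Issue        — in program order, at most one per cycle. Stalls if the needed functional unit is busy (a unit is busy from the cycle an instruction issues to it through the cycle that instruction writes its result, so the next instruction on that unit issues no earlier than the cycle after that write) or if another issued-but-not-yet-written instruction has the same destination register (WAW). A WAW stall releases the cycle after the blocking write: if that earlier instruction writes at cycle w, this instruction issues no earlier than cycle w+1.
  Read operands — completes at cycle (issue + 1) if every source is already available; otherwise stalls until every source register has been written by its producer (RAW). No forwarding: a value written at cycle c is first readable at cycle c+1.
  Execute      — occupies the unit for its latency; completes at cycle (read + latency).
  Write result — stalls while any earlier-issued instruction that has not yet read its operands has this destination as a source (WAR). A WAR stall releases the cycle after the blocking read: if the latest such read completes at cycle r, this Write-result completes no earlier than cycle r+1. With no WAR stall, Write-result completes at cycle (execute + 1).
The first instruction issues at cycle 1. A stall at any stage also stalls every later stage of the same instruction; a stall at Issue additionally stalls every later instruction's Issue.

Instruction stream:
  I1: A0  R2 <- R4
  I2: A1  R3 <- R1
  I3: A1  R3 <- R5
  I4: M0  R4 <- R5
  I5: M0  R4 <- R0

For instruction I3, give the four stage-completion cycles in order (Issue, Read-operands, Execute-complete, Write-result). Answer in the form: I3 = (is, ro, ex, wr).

I3 = (7, 8, 10, 11)

cycle 1: I1→A0
cycle 2: I1 RO | I2→A1
cycle 3: I1 EX | I2 RO
cycle 4: I1 WR R2
cycle 5: I2 EX
cycle 6: I2 WR R3
cycle 7: I3→A1
cycle 8: I3 RO | I4→M0
cycle 9: I4 RO
cycle 10: I3 EX
cycle 11: I3 WR R3
cycle 14: I4 EX
cycle 15: I4 WR R4
cycle 16: I5→M0
cycle 17: I5 RO
cycle 22: I5 EX
cycle 23: I5 WR R4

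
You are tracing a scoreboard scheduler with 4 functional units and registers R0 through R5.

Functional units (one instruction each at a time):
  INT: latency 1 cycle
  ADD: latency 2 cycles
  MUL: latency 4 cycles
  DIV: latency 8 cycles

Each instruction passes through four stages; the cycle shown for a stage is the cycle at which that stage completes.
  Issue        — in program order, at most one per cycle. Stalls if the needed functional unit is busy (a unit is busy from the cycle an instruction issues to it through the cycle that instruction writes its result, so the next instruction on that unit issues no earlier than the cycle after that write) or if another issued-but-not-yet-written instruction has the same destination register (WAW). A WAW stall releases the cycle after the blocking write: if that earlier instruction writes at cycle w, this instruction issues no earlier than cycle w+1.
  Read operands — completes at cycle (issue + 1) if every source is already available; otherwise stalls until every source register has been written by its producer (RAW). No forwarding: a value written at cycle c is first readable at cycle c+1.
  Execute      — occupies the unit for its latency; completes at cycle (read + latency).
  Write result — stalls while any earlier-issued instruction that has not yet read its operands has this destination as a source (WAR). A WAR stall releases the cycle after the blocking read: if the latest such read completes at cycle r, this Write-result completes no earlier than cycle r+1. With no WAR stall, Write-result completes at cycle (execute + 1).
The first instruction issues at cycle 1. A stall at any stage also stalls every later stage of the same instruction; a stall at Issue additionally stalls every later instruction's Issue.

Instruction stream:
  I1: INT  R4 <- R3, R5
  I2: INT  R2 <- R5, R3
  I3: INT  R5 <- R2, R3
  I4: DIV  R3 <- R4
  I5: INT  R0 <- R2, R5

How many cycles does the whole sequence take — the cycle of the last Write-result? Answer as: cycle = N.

cycle = 20

[1] I1 dispatched to INT
[2] I1 operands ready
[3] I1 complete
[4] R4←I1
[5] I2 dispatched to INT
[6] I2 operands ready
[7] I2 complete
[8] R2←I2
[9] I3 dispatched to INT
[10] I3 operands ready · I4 dispatched to DIV
[11] I3 complete · I4 operands ready
[12] R5←I3
[13] I5 dispatched to INT
[14] I5 operands ready
[15] I5 complete
[16] R0←I5
[19] I4 complete
[20] R3←I4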